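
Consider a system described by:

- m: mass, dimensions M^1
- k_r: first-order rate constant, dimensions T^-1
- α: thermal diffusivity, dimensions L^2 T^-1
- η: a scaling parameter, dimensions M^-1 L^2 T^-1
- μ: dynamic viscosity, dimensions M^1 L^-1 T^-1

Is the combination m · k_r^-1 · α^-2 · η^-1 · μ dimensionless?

no

Sum the exponent of each base dimension across the product:
  M: [m]_M − [k_r]_M − 2·[α]_M − [η]_M + [μ]_M = (1) − (0) − 2·(0) − (-1) + (1) = 3
  L: [m]_L − [k_r]_L − 2·[α]_L − [η]_L + [μ]_L = (0) − (0) − 2·(2) − (2) + (-1) = -7
  T: [m]_T − [k_r]_T − 2·[α]_T − [η]_T + [μ]_T = (0) − (-1) − 2·(-1) − (-1) + (-1) = 3
Net dimensions [M³ L⁻⁷ T³] ≠ [1] — not dimensionless.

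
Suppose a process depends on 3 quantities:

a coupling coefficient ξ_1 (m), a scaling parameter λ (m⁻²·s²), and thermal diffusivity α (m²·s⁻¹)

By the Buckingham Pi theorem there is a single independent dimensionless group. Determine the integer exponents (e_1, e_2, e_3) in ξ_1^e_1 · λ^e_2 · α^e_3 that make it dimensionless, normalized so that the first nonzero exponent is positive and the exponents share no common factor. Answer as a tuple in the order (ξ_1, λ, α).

L: e_1·(1) + e_2·(-2) + e_3·(2) = 0
T: e_1·(0) + e_2·(2) + e_3·(-1) = 0
Solving this homogeneous linear system for the smallest-integer solution (first nonzero entry positive) gives (2, -1, -2).

(2, -1, -2)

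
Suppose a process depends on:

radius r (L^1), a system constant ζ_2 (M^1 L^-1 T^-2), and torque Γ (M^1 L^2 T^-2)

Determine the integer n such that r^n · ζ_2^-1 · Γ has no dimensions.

-3

Balance the L exponent: (1)·n from r, plus −(-1) + (2) = 3 from the rest, must sum to zero.
n + 3 = 0, so n = -3.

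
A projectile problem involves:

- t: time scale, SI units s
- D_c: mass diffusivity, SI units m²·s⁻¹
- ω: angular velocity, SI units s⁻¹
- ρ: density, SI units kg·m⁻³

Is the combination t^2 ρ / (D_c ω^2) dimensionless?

Sum the exponent of each base dimension across the product:
  M: 2·[t]_M − [D_c]_M − 2·[ω]_M + [ρ]_M = 2·(0) − (0) − 2·(0) + (1) = 1
  L: 2·[t]_L − [D_c]_L − 2·[ω]_L + [ρ]_L = 2·(0) − (2) − 2·(0) + (-3) = -5
  T: 2·[t]_T − [D_c]_T − 2·[ω]_T + [ρ]_T = 2·(1) − (-1) − 2·(-1) + (0) = 5
Net dimensions [M L⁻⁵ T⁵] ≠ [1] — not dimensionless.

no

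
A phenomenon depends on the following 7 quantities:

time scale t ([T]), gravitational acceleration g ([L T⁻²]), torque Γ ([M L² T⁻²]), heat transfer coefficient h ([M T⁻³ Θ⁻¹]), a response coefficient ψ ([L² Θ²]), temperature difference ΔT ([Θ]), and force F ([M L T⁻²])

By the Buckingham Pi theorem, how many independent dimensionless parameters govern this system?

There are 7 variables and 4 base dimensions (M, L, T, Θ).
The dimension matrix has rank 4.
Independent dimensionless groups: 7 − 4 = 3.

3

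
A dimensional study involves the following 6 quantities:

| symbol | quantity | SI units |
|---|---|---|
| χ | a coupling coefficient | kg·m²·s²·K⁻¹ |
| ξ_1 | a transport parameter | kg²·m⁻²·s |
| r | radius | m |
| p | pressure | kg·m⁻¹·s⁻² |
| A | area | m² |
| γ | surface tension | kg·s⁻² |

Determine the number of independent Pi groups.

2

There are 6 variables and 4 base dimensions (M, L, T, Θ).
The dimension matrix has rank 4.
Independent dimensionless groups: 6 − 4 = 2.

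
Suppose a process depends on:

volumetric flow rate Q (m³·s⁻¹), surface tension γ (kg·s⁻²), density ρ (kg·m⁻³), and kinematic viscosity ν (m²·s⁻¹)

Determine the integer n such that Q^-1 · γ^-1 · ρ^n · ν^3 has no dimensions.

1

Balance the M exponent: (1)·n from ρ, plus −(0) − (1) + 3·(0) = -1 from the rest, must sum to zero.
n − 1 = 0, so n = 1.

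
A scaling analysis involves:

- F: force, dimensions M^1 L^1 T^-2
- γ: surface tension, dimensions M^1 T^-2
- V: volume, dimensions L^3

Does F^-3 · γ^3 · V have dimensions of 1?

Sum the exponent of each base dimension across the product:
  M: −3·[F]_M + 3·[γ]_M + [V]_M = −3·(1) + 3·(1) + (0) = 0
  L: −3·[F]_L + 3·[γ]_L + [V]_L = −3·(1) + 3·(0) + (3) = 0
  T: −3·[F]_T + 3·[γ]_T + [V]_T = −3·(-2) + 3·(-2) + (0) = 0
  Θ: −3·[F]_Θ + 3·[γ]_Θ + [V]_Θ = −3·(0) + 3·(0) + (0) = 0
All base exponents vanish — dimensionless.

yes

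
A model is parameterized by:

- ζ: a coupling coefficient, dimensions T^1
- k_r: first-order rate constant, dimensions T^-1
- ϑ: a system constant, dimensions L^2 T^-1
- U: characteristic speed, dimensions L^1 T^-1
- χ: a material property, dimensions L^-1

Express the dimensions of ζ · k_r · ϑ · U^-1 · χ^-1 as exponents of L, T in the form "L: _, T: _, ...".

L: 2, T: 0

Collect each base-dimension exponent across the product:
  L: (0) + (0) + (2) − (1) − (-1) = 2
  T: (1) + (-1) + (-1) − (-1) − (0) = 0
So the dimensions are [L²].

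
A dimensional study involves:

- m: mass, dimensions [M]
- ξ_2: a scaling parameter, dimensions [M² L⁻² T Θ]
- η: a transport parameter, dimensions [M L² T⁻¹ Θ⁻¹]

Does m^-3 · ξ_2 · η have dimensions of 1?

yes

Sum the exponent of each base dimension across the product:
  M: −3·[m]_M + [ξ_2]_M + [η]_M = −3·(1) + (2) + (1) = 0
  L: −3·[m]_L + [ξ_2]_L + [η]_L = −3·(0) + (-2) + (2) = 0
  T: −3·[m]_T + [ξ_2]_T + [η]_T = −3·(0) + (1) + (-1) = 0
  Θ: −3·[m]_Θ + [ξ_2]_Θ + [η]_Θ = −3·(0) + (1) + (-1) = 0
All base exponents vanish — dimensionless.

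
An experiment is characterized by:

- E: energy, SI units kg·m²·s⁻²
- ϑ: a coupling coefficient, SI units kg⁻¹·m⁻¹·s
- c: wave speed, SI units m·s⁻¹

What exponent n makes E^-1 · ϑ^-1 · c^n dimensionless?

Balance the L exponent: (1)·n from c, plus −(2) − (-1) = -1 from the rest, must sum to zero.
n − 1 = 0, so n = 1.

1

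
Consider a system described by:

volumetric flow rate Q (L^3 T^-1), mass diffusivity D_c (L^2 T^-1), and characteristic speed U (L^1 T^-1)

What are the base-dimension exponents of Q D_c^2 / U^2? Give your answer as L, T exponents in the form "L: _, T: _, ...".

L: 5, T: -1

Collect each base-dimension exponent across the product:
  L: (3) + 2·(2) − 2·(1) = 5
  T: (-1) + 2·(-1) − 2·(-1) = -1
So the dimensions are [L⁵ T⁻¹].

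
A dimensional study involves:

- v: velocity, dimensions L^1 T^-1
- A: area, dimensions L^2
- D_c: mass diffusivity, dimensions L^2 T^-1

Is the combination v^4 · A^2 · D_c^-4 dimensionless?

yes

Sum the exponent of each base dimension across the product:
  M: 4·[v]_M + 2·[A]_M − 4·[D_c]_M = 4·(0) + 2·(0) − 4·(0) = 0
  L: 4·[v]_L + 2·[A]_L − 4·[D_c]_L = 4·(1) + 2·(2) − 4·(2) = 0
  T: 4·[v]_T + 2·[A]_T − 4·[D_c]_T = 4·(-1) + 2·(0) − 4·(-1) = 0
All base exponents vanish — dimensionless.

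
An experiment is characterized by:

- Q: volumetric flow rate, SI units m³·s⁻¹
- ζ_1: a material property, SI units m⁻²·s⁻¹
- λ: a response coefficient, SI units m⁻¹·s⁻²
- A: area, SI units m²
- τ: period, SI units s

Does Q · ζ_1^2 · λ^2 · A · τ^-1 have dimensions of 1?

Sum the exponent of each base dimension across the product:
  L: [Q]_L + 2·[ζ_1]_L + 2·[λ]_L + [A]_L − [τ]_L = (3) + 2·(-2) + 2·(-1) + (2) − (0) = -1
  T: [Q]_T + 2·[ζ_1]_T + 2·[λ]_T + [A]_T − [τ]_T = (-1) + 2·(-1) + 2·(-2) + (0) − (1) = -8
Net dimensions [L⁻¹ T⁻⁸] ≠ [1] — not dimensionless.

no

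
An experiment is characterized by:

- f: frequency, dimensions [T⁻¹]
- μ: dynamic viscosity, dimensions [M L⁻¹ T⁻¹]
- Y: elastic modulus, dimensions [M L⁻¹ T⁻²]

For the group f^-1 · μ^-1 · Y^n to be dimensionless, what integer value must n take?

1

Balance the M exponent: (1)·n from Y, plus −(0) − (1) = -1 from the rest, must sum to zero.
n − 1 = 0, so n = 1.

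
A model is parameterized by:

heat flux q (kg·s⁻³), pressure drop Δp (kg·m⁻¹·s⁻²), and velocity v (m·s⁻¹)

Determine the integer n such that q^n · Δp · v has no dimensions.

-1

Balance the M exponent: (1)·n from q, plus (1) + (0) = 1 from the rest, must sum to zero.
n + 1 = 0, so n = -1.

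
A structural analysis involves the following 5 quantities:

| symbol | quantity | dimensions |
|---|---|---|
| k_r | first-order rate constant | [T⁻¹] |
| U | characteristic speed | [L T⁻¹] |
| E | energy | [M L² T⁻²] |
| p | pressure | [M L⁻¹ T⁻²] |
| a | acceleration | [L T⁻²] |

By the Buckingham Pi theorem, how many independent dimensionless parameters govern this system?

2

There are 5 variables and 3 base dimensions (M, L, T).
The dimension matrix has rank 3.
Independent dimensionless groups: 5 − 3 = 2.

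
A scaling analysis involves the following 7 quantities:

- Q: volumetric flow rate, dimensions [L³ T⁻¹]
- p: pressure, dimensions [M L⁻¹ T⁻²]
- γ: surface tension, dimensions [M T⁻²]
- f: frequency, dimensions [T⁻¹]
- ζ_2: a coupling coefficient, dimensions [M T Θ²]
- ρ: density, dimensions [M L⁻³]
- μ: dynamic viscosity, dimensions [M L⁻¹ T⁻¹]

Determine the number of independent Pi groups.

3

There are 7 variables and 4 base dimensions (M, L, T, Θ).
The dimension matrix has rank 4.
Independent dimensionless groups: 7 − 4 = 3.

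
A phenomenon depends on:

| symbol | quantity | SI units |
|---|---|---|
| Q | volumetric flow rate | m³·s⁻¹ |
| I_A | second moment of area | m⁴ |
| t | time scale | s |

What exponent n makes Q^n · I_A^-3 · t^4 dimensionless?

4

Balance the L exponent: (3)·n from Q, plus −3·(4) + 4·(0) = -12 from the rest, must sum to zero.
3n − 12 = 0, so n = 4.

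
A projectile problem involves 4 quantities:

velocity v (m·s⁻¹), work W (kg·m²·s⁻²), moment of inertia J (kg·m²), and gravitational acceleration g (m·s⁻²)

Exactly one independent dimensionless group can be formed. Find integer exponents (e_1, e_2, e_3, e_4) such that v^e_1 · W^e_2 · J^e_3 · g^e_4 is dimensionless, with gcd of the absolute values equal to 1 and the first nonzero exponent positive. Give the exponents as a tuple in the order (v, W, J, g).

(2, 1, -1, -2)

M: e_1·(0) + e_2·(1) + e_3·(1) + e_4·(0) = 0
L: e_1·(1) + e_2·(2) + e_3·(2) + e_4·(1) = 0
T: e_1·(-1) + e_2·(-2) + e_3·(0) + e_4·(-2) = 0
Solving this homogeneous linear system for the smallest-integer solution (first nonzero entry positive) gives (2, 1, -1, -2).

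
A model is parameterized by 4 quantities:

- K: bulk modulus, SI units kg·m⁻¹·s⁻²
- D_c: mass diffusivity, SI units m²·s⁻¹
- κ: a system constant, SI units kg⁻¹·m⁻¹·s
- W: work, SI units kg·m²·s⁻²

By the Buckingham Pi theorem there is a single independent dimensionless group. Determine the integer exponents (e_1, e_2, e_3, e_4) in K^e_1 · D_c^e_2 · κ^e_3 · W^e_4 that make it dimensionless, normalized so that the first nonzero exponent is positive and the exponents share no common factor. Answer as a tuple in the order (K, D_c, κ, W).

M: e_1·(1) + e_2·(0) + e_3·(-1) + e_4·(1) = 0
L: e_1·(-1) + e_2·(2) + e_3·(-1) + e_4·(2) = 0
T: e_1·(-2) + e_2·(-1) + e_3·(1) + e_4·(-2) = 0
Solving this homogeneous linear system for the smallest-integer solution (first nonzero entry positive) gives (1, 3, -3, -4).

(1, 3, -3, -4)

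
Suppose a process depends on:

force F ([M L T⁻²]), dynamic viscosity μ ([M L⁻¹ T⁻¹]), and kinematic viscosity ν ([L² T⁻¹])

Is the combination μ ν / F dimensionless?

yes

Sum the exponent of each base dimension across the product:
  M: −[F]_M + [μ]_M + [ν]_M = −(1) + (1) + (0) = 0
  L: −[F]_L + [μ]_L + [ν]_L = −(1) + (-1) + (2) = 0
  T: −[F]_T + [μ]_T + [ν]_T = −(-2) + (-1) + (-1) = 0
All base exponents vanish — dimensionless.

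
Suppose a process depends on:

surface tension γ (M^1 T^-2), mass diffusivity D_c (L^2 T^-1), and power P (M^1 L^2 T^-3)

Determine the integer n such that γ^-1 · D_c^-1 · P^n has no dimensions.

1

Balance the M exponent: (1)·n from P, plus −(1) − (0) = -1 from the rest, must sum to zero.
n − 1 = 0, so n = 1.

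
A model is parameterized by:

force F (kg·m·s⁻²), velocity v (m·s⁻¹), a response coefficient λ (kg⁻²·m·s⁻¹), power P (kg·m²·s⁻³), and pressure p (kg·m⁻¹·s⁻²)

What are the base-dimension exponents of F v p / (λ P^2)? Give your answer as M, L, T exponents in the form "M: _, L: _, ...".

Collect each base-dimension exponent across the product:
  M: (1) + (0) − (-2) − 2·(1) + (1) = 2
  L: (1) + (1) − (1) − 2·(2) + (-1) = -4
  T: (-2) + (-1) − (-1) − 2·(-3) + (-2) = 2
So the dimensions are [M² L⁻⁴ T²].

M: 2, L: -4, T: 2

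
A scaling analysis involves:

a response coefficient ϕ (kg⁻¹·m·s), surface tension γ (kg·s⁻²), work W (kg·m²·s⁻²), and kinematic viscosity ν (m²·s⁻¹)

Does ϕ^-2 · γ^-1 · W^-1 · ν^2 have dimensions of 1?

yes

Sum the exponent of each base dimension across the product:
  M: −2·[ϕ]_M − [γ]_M − [W]_M + 2·[ν]_M = −2·(-1) − (1) − (1) + 2·(0) = 0
  L: −2·[ϕ]_L − [γ]_L − [W]_L + 2·[ν]_L = −2·(1) − (0) − (2) + 2·(2) = 0
  T: −2·[ϕ]_T − [γ]_T − [W]_T + 2·[ν]_T = −2·(1) − (-2) − (-2) + 2·(-1) = 0
All base exponents vanish — dimensionless.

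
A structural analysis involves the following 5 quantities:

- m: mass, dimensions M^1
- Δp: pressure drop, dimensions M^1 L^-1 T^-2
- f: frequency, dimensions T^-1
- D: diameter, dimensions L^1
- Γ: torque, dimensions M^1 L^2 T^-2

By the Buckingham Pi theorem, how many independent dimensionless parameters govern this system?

2

There are 5 variables and 3 base dimensions (M, L, T).
The dimension matrix has rank 3.
Independent dimensionless groups: 5 − 3 = 2.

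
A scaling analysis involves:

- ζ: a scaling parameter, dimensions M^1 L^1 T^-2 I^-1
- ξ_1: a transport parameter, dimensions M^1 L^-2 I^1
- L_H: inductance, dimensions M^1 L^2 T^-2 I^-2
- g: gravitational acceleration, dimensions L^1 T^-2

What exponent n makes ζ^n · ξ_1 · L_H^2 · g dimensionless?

Balance the M exponent: (1)·n from ζ, plus (1) + 2·(1) + (0) = 3 from the rest, must sum to zero.
n + 3 = 0, so n = -3.

-3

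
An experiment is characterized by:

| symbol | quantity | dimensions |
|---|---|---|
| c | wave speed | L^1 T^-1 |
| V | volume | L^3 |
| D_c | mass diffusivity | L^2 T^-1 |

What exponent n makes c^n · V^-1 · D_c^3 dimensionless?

-3

Balance the L exponent: (1)·n from c, plus −(3) + 3·(2) = 3 from the rest, must sum to zero.
n + 3 = 0, so n = -3.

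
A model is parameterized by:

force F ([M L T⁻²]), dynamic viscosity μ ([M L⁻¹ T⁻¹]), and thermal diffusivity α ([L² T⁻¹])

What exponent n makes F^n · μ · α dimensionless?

Balance the M exponent: (1)·n from F, plus (1) + (0) = 1 from the rest, must sum to zero.
n + 1 = 0, so n = -1.

-1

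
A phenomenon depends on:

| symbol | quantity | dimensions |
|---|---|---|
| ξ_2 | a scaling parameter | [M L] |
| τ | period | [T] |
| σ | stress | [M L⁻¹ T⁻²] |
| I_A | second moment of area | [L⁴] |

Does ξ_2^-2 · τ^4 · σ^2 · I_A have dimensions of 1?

yes

Sum the exponent of each base dimension across the product:
  M: −2·[ξ_2]_M + 4·[τ]_M + 2·[σ]_M + [I_A]_M = −2·(1) + 4·(0) + 2·(1) + (0) = 0
  L: −2·[ξ_2]_L + 4·[τ]_L + 2·[σ]_L + [I_A]_L = −2·(1) + 4·(0) + 2·(-1) + (4) = 0
  T: −2·[ξ_2]_T + 4·[τ]_T + 2·[σ]_T + [I_A]_T = −2·(0) + 4·(1) + 2·(-2) + (0) = 0
All base exponents vanish — dimensionless.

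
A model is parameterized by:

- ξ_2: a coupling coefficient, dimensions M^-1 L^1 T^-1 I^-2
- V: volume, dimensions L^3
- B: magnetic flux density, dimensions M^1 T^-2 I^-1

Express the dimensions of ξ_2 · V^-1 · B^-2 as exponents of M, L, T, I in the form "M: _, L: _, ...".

Collect each base-dimension exponent across the product:
  M: (-1) − (0) − 2·(1) = -3
  L: (1) − (3) − 2·(0) = -2
  T: (-1) − (0) − 2·(-2) = 3
  I: (-2) − (0) − 2·(-1) = 0
So the dimensions are [M⁻³ L⁻² T³].

M: -3, L: -2, T: 3, I: 0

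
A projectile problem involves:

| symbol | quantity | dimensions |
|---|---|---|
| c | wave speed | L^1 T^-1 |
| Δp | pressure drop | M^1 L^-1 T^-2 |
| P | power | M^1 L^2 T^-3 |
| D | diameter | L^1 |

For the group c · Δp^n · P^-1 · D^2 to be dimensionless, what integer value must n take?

Balance the M exponent: (1)·n from Δp, plus (0) − (1) + 2·(0) = -1 from the rest, must sum to zero.
n − 1 = 0, so n = 1.

1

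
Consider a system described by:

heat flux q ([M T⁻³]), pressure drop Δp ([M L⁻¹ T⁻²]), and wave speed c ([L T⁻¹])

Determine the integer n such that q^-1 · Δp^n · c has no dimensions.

Balance the M exponent: (1)·n from Δp, plus −(1) + (0) = -1 from the rest, must sum to zero.
n − 1 = 0, so n = 1.

1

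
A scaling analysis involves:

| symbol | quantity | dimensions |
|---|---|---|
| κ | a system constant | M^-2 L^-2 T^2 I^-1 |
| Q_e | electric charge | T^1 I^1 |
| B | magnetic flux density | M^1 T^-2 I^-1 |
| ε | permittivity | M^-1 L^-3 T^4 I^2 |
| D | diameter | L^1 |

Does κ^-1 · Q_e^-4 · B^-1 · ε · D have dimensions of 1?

Sum the exponent of each base dimension across the product:
  M: −[κ]_M − 4·[Q_e]_M − [B]_M + [ε]_M + [D]_M = −(-2) − 4·(0) − (1) + (-1) + (0) = 0
  L: −[κ]_L − 4·[Q_e]_L − [B]_L + [ε]_L + [D]_L = −(-2) − 4·(0) − (0) + (-3) + (1) = 0
  T: −[κ]_T − 4·[Q_e]_T − [B]_T + [ε]_T + [D]_T = −(2) − 4·(1) − (-2) + (4) + (0) = 0
  I: −[κ]_I − 4·[Q_e]_I − [B]_I + [ε]_I + [D]_I = −(-1) − 4·(1) − (-1) + (2) + (0) = 0
All base exponents vanish — dimensionless.

yes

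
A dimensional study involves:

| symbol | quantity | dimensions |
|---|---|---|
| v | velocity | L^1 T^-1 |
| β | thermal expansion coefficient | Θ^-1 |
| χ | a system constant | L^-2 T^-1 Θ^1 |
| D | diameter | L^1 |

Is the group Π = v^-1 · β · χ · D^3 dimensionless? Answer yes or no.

Sum the exponent of each base dimension across the product:
  M: −[v]_M + [β]_M + [χ]_M + 3·[D]_M = −(0) + (0) + (0) + 3·(0) = 0
  L: −[v]_L + [β]_L + [χ]_L + 3·[D]_L = −(1) + (0) + (-2) + 3·(1) = 0
  T: −[v]_T + [β]_T + [χ]_T + 3·[D]_T = −(-1) + (0) + (-1) + 3·(0) = 0
  Θ: −[v]_Θ + [β]_Θ + [χ]_Θ + 3·[D]_Θ = −(0) + (-1) + (1) + 3·(0) = 0
All base exponents vanish — dimensionless.

yes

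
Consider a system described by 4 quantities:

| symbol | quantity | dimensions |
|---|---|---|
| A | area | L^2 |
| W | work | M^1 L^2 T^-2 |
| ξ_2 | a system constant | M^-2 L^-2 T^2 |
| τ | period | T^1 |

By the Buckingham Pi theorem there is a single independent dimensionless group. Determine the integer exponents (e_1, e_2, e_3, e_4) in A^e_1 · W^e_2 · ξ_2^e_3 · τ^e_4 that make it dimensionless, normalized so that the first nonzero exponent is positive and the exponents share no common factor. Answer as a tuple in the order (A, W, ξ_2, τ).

M: e_1·(0) + e_2·(1) + e_3·(-2) + e_4·(0) = 0
L: e_1·(2) + e_2·(2) + e_3·(-2) + e_4·(0) = 0
T: e_1·(0) + e_2·(-2) + e_3·(2) + e_4·(1) = 0
Solving this homogeneous linear system for the smallest-integer solution (first nonzero entry positive) gives (1, -2, -1, -2).

(1, -2, -1, -2)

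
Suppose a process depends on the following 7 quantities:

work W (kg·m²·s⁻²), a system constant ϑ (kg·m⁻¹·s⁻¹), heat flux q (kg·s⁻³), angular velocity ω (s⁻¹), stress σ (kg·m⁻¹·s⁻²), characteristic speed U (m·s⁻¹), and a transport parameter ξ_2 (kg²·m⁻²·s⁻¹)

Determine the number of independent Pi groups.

There are 7 variables and 3 base dimensions (M, L, T).
The dimension matrix has rank 3.
Independent dimensionless groups: 7 − 3 = 4.

4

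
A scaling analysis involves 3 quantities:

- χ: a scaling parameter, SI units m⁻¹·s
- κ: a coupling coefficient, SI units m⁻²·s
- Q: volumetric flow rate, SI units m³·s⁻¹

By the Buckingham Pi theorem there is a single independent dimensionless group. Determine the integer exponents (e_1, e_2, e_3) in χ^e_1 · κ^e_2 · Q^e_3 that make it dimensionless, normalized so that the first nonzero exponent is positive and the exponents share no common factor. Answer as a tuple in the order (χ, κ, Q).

(1, -2, -1)

L: e_1·(-1) + e_2·(-2) + e_3·(3) = 0
T: e_1·(1) + e_2·(1) + e_3·(-1) = 0
Solving this homogeneous linear system for the smallest-integer solution (first nonzero entry positive) gives (1, -2, -1).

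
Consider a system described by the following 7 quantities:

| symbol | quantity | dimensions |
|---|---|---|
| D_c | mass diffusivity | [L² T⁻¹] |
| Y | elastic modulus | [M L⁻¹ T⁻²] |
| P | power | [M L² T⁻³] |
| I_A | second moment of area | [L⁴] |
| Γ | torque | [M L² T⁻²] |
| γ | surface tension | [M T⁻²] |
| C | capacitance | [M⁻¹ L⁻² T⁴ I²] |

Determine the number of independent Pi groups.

3

There are 7 variables and 4 base dimensions (M, L, T, I).
The dimension matrix has rank 4.
Independent dimensionless groups: 7 − 4 = 3.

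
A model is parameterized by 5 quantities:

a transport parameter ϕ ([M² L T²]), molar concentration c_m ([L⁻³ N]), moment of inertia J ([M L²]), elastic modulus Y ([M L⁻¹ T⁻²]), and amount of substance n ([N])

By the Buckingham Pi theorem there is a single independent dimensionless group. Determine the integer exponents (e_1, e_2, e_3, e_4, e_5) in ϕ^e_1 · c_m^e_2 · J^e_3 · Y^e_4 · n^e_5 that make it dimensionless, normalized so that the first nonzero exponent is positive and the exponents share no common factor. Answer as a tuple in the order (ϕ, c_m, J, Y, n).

(1, -2, -3, 1, 2)

M: e_1·(2) + e_2·(0) + e_3·(1) + e_4·(1) + e_5·(0) = 0
L: e_1·(1) + e_2·(-3) + e_3·(2) + e_4·(-1) + e_5·(0) = 0
T: e_1·(2) + e_2·(0) + e_3·(0) + e_4·(-2) + e_5·(0) = 0
N: e_1·(0) + e_2·(1) + e_3·(0) + e_4·(0) + e_5·(1) = 0
Solving this homogeneous linear system for the smallest-integer solution (first nonzero entry positive) gives (1, -2, -3, 1, 2).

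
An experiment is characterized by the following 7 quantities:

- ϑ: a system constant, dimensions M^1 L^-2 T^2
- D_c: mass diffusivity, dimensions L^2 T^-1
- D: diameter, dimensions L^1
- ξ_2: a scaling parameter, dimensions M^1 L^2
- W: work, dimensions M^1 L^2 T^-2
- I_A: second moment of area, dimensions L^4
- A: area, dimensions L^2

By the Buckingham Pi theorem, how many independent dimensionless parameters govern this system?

4

There are 7 variables and 3 base dimensions (M, L, T).
The dimension matrix has rank 3.
Independent dimensionless groups: 7 − 3 = 4.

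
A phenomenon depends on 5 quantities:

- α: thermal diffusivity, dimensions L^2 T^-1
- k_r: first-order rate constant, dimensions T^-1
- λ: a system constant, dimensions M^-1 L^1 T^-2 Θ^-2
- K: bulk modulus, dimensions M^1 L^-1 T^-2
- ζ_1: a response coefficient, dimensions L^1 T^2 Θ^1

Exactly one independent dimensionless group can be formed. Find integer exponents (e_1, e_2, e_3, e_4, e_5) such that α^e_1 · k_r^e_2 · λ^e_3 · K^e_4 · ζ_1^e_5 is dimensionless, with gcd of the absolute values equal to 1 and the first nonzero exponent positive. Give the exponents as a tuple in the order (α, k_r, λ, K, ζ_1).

M: e_1·(0) + e_2·(0) + e_3·(-1) + e_4·(1) + e_5·(0) = 0
L: e_1·(2) + e_2·(0) + e_3·(1) + e_4·(-1) + e_5·(1) = 0
T: e_1·(-1) + e_2·(-1) + e_3·(-2) + e_4·(-2) + e_5·(2) = 0
Θ: e_1·(0) + e_2·(0) + e_3·(-2) + e_4·(0) + e_5·(1) = 0
Solving this homogeneous linear system for the smallest-integer solution (first nonzero entry positive) gives (1, -1, -1, -1, -2).

(1, -1, -1, -1, -2)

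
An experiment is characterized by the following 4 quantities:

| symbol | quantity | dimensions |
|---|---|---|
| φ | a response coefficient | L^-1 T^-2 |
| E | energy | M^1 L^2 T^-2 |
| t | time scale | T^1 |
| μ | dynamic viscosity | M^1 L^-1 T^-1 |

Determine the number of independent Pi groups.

1

There are 4 variables and 3 base dimensions (M, L, T).
The dimension matrix has rank 3.
Independent dimensionless groups: 4 − 3 = 1.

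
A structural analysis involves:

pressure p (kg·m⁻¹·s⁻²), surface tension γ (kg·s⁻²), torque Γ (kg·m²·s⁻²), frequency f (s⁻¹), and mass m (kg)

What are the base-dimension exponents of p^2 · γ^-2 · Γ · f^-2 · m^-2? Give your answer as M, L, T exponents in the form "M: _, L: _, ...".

Collect each base-dimension exponent across the product:
  M: 2·(1) − 2·(1) + (1) − 2·(0) − 2·(1) = -1
  L: 2·(-1) − 2·(0) + (2) − 2·(0) − 2·(0) = 0
  T: 2·(-2) − 2·(-2) + (-2) − 2·(-1) − 2·(0) = 0
So the dimensions are [M⁻¹].

M: -1, L: 0, T: 0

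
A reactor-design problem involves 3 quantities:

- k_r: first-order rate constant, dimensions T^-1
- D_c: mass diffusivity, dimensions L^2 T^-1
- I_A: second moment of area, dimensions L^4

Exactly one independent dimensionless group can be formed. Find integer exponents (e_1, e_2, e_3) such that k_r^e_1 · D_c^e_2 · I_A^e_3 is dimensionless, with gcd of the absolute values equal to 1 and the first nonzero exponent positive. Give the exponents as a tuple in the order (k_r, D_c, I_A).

L: e_1·(0) + e_2·(2) + e_3·(4) = 0
T: e_1·(-1) + e_2·(-1) + e_3·(0) = 0
Solving this homogeneous linear system for the smallest-integer solution (first nonzero entry positive) gives (2, -2, 1).

(2, -2, 1)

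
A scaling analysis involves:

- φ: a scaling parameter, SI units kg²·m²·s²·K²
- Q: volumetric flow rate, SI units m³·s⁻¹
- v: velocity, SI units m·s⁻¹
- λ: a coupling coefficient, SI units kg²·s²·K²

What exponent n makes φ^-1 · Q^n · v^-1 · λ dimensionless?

Balance the L exponent: (3)·n from Q, plus −(2) − (1) + (0) = -3 from the rest, must sum to zero.
3n − 3 = 0, so n = 1.

1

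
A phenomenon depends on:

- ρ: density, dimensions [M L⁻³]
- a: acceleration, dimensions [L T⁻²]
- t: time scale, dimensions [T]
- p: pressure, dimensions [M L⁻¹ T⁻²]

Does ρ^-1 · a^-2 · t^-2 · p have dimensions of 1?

yes

Sum the exponent of each base dimension across the product:
  M: −[ρ]_M − 2·[a]_M − 2·[t]_M + [p]_M = −(1) − 2·(0) − 2·(0) + (1) = 0
  L: −[ρ]_L − 2·[a]_L − 2·[t]_L + [p]_L = −(-3) − 2·(1) − 2·(0) + (-1) = 0
  T: −[ρ]_T − 2·[a]_T − 2·[t]_T + [p]_T = −(0) − 2·(-2) − 2·(1) + (-2) = 0
  Θ: −[ρ]_Θ − 2·[a]_Θ − 2·[t]_Θ + [p]_Θ = −(0) − 2·(0) − 2·(0) + (0) = 0
  N: −[ρ]_N − 2·[a]_N − 2·[t]_N + [p]_N = −(0) − 2·(0) − 2·(0) + (0) = 0
All base exponents vanish — dimensionless.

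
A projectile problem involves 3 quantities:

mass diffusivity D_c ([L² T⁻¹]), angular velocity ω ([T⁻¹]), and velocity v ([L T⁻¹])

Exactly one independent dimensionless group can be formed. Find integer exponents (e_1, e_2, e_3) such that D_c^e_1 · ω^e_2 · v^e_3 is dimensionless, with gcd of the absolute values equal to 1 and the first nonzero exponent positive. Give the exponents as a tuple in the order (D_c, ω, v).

L: e_1·(2) + e_2·(0) + e_3·(1) = 0
T: e_1·(-1) + e_2·(-1) + e_3·(-1) = 0
Solving this homogeneous linear system for the smallest-integer solution (first nonzero entry positive) gives (1, 1, -2).

(1, 1, -2)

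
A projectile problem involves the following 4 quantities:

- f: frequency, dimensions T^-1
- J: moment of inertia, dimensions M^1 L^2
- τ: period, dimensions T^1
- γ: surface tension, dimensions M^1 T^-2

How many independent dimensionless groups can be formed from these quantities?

There are 4 variables and 3 base dimensions (M, L, T).
The dimension matrix has rank 3.
Independent dimensionless groups: 4 − 3 = 1.

1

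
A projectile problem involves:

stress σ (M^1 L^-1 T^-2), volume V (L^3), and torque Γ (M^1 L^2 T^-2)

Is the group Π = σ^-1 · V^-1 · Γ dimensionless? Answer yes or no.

yes

Sum the exponent of each base dimension across the product:
  M: −[σ]_M − [V]_M + [Γ]_M = −(1) − (0) + (1) = 0
  L: −[σ]_L − [V]_L + [Γ]_L = −(-1) − (3) + (2) = 0
  T: −[σ]_T − [V]_T + [Γ]_T = −(-2) − (0) + (-2) = 0
All base exponents vanish — dimensionless.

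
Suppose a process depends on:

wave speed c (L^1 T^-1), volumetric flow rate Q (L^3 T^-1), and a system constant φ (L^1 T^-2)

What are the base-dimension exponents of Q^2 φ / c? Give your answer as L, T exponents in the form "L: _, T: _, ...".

L: 6, T: -3

Collect each base-dimension exponent across the product:
  L: −(1) + 2·(3) + (1) = 6
  T: −(-1) + 2·(-1) + (-2) = -3
So the dimensions are [L⁶ T⁻³].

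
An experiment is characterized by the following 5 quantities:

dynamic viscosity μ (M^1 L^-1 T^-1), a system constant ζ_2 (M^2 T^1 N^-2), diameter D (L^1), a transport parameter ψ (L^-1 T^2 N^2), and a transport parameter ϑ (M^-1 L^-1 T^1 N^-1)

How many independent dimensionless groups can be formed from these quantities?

There are 5 variables and 4 base dimensions (M, L, T, N).
The dimension matrix has rank 4.
Independent dimensionless groups: 5 − 4 = 1.

1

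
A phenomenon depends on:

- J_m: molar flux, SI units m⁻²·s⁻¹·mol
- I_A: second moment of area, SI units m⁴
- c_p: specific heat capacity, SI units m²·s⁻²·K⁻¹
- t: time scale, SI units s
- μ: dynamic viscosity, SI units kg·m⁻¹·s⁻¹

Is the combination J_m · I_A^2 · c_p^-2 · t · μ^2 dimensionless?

Sum the exponent of each base dimension across the product:
  M: [J_m]_M + 2·[I_A]_M − 2·[c_p]_M + [t]_M + 2·[μ]_M = (0) + 2·(0) − 2·(0) + (0) + 2·(1) = 2
  L: [J_m]_L + 2·[I_A]_L − 2·[c_p]_L + [t]_L + 2·[μ]_L = (-2) + 2·(4) − 2·(2) + (0) + 2·(-1) = 0
  T: [J_m]_T + 2·[I_A]_T − 2·[c_p]_T + [t]_T + 2·[μ]_T = (-1) + 2·(0) − 2·(-2) + (1) + 2·(-1) = 2
  Θ: [J_m]_Θ + 2·[I_A]_Θ − 2·[c_p]_Θ + [t]_Θ + 2·[μ]_Θ = (0) + 2·(0) − 2·(-1) + (0) + 2·(0) = 2
  N: [J_m]_N + 2·[I_A]_N − 2·[c_p]_N + [t]_N + 2·[μ]_N = (1) + 2·(0) − 2·(0) + (0) + 2·(0) = 1
Net dimensions [M² T² Θ² N] ≠ [1] — not dimensionless.

no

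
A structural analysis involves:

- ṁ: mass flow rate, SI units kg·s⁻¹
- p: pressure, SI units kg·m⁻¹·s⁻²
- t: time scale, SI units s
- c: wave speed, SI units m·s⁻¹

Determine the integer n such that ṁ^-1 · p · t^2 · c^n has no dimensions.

Balance the L exponent: (1)·n from c, plus −(0) + (-1) + 2·(0) = -1 from the rest, must sum to zero.
n − 1 = 0, so n = 1.

1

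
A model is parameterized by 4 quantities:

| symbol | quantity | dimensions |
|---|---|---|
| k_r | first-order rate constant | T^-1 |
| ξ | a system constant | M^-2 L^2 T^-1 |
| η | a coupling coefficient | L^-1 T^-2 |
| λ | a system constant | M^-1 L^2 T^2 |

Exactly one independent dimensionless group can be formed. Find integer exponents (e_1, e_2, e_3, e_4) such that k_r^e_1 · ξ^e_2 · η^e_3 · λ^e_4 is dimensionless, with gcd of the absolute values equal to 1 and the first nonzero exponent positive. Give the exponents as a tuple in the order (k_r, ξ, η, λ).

M: e_1·(0) + e_2·(-2) + e_3·(0) + e_4·(-1) = 0
L: e_1·(0) + e_2·(2) + e_3·(-1) + e_4·(2) = 0
T: e_1·(-1) + e_2·(-1) + e_3·(-2) + e_4·(2) = 0
Solving this homogeneous linear system for the smallest-integer solution (first nonzero entry positive) gives (1, -1, 2, 2).

(1, -1, 2, 2)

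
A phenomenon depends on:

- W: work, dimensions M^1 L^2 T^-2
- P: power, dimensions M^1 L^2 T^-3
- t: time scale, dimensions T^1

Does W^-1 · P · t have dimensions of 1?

Sum the exponent of each base dimension across the product:
  M: −[W]_M + [P]_M + [t]_M = −(1) + (1) + (0) = 0
  L: −[W]_L + [P]_L + [t]_L = −(2) + (2) + (0) = 0
  T: −[W]_T + [P]_T + [t]_T = −(-2) + (-3) + (1) = 0
  Θ: −[W]_Θ + [P]_Θ + [t]_Θ = −(0) + (0) + (0) = 0
  N: −[W]_N + [P]_N + [t]_N = −(0) + (0) + (0) = 0
All base exponents vanish — dimensionless.

yes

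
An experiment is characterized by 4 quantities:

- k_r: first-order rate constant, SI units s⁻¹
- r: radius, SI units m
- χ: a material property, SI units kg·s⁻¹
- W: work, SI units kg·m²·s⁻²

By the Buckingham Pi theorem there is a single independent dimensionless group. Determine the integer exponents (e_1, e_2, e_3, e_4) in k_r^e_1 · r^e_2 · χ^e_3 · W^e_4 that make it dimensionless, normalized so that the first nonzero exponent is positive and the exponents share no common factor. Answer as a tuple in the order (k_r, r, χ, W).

M: e_1·(0) + e_2·(0) + e_3·(1) + e_4·(1) = 0
L: e_1·(0) + e_2·(1) + e_3·(0) + e_4·(2) = 0
T: e_1·(-1) + e_2·(0) + e_3·(-1) + e_4·(-2) = 0
Solving this homogeneous linear system for the smallest-integer solution (first nonzero entry positive) gives (1, 2, 1, -1).

(1, 2, 1, -1)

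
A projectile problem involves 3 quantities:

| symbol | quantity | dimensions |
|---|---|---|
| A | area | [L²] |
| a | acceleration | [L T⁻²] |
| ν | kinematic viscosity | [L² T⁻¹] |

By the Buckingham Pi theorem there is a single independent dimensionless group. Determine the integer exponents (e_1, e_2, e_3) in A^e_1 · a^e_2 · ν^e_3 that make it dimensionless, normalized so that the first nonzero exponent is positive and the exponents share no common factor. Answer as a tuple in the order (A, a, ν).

(3, 2, -4)

L: e_1·(2) + e_2·(1) + e_3·(2) = 0
T: e_1·(0) + e_2·(-2) + e_3·(-1) = 0
Solving this homogeneous linear system for the smallest-integer solution (first nonzero entry positive) gives (3, 2, -4).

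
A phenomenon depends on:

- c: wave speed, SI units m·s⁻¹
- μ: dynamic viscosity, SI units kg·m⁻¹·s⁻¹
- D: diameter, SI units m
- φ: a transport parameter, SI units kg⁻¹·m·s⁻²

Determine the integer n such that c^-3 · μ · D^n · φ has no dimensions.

3

Balance the L exponent: (1)·n from D, plus −3·(1) + (-1) + (1) = -3 from the rest, must sum to zero.
n − 3 = 0, so n = 3.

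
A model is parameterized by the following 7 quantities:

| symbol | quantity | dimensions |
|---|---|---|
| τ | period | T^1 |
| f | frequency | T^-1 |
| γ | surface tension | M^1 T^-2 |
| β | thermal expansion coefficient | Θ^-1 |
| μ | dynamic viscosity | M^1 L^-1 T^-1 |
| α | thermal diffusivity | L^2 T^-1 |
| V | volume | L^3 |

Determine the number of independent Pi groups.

3

There are 7 variables and 4 base dimensions (M, L, T, Θ).
The dimension matrix has rank 4.
Independent dimensionless groups: 7 − 4 = 3.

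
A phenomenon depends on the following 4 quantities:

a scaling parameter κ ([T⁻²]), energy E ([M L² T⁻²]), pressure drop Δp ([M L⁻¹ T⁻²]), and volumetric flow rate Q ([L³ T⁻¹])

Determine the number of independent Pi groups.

There are 4 variables and 3 base dimensions (M, L, T).
The dimension matrix has rank 3.
Independent dimensionless groups: 4 − 3 = 1.

1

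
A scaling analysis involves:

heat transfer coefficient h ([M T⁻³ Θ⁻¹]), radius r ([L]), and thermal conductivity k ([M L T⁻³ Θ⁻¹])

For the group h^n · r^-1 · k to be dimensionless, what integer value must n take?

Balance the M exponent: (1)·n from h, plus −(0) + (1) = 1 from the rest, must sum to zero.
n + 1 = 0, so n = -1.

-1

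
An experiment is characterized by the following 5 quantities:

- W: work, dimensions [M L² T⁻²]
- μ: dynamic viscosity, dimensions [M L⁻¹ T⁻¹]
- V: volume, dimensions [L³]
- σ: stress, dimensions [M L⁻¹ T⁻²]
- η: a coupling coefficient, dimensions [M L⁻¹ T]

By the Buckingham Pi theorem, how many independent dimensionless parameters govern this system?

There are 5 variables and 3 base dimensions (M, L, T).
The dimension matrix has rank 3.
Independent dimensionless groups: 5 − 3 = 2.

2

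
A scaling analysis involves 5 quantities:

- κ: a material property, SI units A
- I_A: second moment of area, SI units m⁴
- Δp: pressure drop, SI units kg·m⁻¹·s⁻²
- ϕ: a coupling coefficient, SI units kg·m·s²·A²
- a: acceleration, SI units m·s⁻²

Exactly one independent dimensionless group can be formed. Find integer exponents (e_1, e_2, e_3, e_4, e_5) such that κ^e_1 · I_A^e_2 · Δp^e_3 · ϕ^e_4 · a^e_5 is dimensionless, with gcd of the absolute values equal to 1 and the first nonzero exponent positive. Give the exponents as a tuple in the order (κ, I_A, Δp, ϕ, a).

(2, 1, 1, -1, -2)

M: e_1·(0) + e_2·(0) + e_3·(1) + e_4·(1) + e_5·(0) = 0
L: e_1·(0) + e_2·(4) + e_3·(-1) + e_4·(1) + e_5·(1) = 0
T: e_1·(0) + e_2·(0) + e_3·(-2) + e_4·(2) + e_5·(-2) = 0
I: e_1·(1) + e_2·(0) + e_3·(0) + e_4·(2) + e_5·(0) = 0
Solving this homogeneous linear system for the smallest-integer solution (first nonzero entry positive) gives (2, 1, 1, -1, -2).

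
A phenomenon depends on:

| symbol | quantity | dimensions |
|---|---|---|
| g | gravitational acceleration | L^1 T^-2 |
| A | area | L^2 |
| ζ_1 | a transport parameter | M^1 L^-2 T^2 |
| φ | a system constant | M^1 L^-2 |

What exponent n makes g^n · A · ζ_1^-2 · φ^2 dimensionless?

-2

Balance the L exponent: (1)·n from g, plus (2) − 2·(-2) + 2·(-2) = 2 from the rest, must sum to zero.
n + 2 = 0, so n = -2.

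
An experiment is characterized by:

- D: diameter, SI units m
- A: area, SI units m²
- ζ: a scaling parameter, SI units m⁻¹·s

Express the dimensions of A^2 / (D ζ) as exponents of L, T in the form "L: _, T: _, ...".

L: 4, T: -1

Collect each base-dimension exponent across the product:
  L: −(1) + 2·(2) − (-1) = 4
  T: −(0) + 2·(0) − (1) = -1
So the dimensions are [L⁴ T⁻¹].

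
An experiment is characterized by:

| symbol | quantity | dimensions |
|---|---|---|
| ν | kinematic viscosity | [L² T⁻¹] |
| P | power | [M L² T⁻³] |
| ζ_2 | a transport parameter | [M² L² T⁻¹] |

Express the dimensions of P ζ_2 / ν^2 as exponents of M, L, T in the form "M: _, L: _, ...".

M: 3, L: 0, T: -2

Collect each base-dimension exponent across the product:
  M: −2·(0) + (1) + (2) = 3
  L: −2·(2) + (2) + (2) = 0
  T: −2·(-1) + (-3) + (-1) = -2
So the dimensions are [M³ T⁻²].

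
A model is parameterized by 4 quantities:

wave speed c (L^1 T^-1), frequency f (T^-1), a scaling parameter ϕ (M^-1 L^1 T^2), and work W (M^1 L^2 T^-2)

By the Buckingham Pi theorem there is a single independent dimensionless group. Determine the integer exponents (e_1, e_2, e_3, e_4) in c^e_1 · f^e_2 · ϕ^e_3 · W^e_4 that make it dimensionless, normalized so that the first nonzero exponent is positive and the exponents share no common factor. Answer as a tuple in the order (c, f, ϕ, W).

(3, -3, -1, -1)

M: e_1·(0) + e_2·(0) + e_3·(-1) + e_4·(1) = 0
L: e_1·(1) + e_2·(0) + e_3·(1) + e_4·(2) = 0
T: e_1·(-1) + e_2·(-1) + e_3·(2) + e_4·(-2) = 0
Solving this homogeneous linear system for the smallest-integer solution (first nonzero entry positive) gives (3, -3, -1, -1).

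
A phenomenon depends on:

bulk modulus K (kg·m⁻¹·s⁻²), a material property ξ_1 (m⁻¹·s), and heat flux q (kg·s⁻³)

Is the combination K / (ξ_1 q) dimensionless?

yes

Sum the exponent of each base dimension across the product:
  M: [K]_M − [ξ_1]_M − [q]_M = (1) − (0) − (1) = 0
  L: [K]_L − [ξ_1]_L − [q]_L = (-1) − (-1) − (0) = 0
  T: [K]_T − [ξ_1]_T − [q]_T = (-2) − (1) − (-3) = 0
  N: [K]_N − [ξ_1]_N − [q]_N = (0) − (0) − (0) = 0
All base exponents vanish — dimensionless.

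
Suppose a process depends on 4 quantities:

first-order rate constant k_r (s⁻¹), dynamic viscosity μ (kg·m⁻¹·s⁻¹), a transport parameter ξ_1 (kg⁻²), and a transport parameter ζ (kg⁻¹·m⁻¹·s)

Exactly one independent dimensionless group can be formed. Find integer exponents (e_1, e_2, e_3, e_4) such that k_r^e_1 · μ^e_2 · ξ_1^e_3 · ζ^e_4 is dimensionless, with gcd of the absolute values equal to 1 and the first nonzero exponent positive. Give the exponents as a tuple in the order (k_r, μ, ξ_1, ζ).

(2, -1, -1, 1)

M: e_1·(0) + e_2·(1) + e_3·(-2) + e_4·(-1) = 0
L: e_1·(0) + e_2·(-1) + e_3·(0) + e_4·(-1) = 0
T: e_1·(-1) + e_2·(-1) + e_3·(0) + e_4·(1) = 0
Solving this homogeneous linear system for the smallest-integer solution (first nonzero entry positive) gives (2, -1, -1, 1).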